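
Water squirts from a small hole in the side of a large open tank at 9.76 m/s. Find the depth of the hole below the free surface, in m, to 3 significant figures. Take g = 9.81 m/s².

Inverting v = √(2gh) gives h = v² / 2g.
h = 9.76²/(2·9.81) = 95.3/19.62 = 4.86 m.

h ≈ 4.86 m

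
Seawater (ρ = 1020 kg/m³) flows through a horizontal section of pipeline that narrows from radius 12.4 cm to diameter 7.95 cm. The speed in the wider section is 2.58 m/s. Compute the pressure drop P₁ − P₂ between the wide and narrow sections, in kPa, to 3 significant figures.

ΔP ≈ 318 kPa

By continuity, v₂ = v₁·A₁/A₂ = 2.58·(483/49.6) = 25.1 m/s.
The pipe is horizontal, so Bernoulli reduces to P₁ + ½ρv₁² = P₂ + ½ρv₂².
P₁ − P₂ = ½·1020·(25.1² − 2.58²) = ½·1020·624 = 318000 Pa.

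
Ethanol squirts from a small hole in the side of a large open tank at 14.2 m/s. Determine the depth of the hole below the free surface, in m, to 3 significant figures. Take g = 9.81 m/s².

h ≈ 10.3 m

Inverting v = √(2gh) gives h = v² / 2g.
h = 14.2²/(2·9.81) = 202/19.62 = 10.3 m.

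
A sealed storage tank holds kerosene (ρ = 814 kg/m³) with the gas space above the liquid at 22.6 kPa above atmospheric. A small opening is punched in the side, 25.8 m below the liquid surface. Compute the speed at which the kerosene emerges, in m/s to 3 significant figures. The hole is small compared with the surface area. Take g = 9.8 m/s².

Take point 1 at the surface (v₁ ≈ 0) and point 2 at the hole (at atmospheric pressure). Bernoulli: P₁ + ρg h = P_atm + ½ρv₂².
With P₁ − P_atm = 22600 Pa, v₂ = √(2gh + 2ΔP/ρ) = √(2·9.8·25.8 + 2·22600/814) = 23.7 m/s.

v ≈ 23.7 m/s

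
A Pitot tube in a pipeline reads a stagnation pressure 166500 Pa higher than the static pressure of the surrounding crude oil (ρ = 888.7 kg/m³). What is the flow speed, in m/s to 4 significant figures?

The dynamic pressure equals the rise in static pressure at the stagnation point: ΔP = ½ρv².
v = √(2ΔP/ρ) = √(2·166500/888.7) = 19.36 m/s.

v = 19.36 m/s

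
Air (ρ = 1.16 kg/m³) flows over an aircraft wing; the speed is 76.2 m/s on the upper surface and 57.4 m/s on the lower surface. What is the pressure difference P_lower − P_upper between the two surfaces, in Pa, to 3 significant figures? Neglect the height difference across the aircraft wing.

ΔP ≈ 1460 Pa

With negligible Δh, P + ½ρv² is constant, so P_low − P_up = ½ρ(v_up² − v_low²).
ΔP = ½·1.16·(76.2² − 57.4²) = 1460 Pa.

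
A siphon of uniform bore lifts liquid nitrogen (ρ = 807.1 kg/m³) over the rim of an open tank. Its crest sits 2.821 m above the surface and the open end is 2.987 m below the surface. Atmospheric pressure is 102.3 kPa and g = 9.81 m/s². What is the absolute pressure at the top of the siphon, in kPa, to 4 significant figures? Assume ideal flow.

56.31 kPa

Bernoulli surface→outlet gives ½v² = g·h_out, so v = √(2·9.81·2.987) = 7.655 m/s.
Continuity keeps v the same throughout the tube; from surface to crest, P_atm + 0 = P_top + ½ρv² + ρg·h_top.
P_top = 102300 − ½·807.1·7.655² − 807.1·9.81·2.821 = 56310 Pa.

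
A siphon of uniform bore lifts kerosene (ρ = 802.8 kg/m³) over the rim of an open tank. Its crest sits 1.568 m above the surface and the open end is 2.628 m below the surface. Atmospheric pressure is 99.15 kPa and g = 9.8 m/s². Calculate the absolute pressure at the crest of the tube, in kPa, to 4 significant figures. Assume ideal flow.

P_top = 66.14 kPa

The outlet speed comes from Torricelli: v = √(2g·2.628) = 7.177 m/s.
The bore is uniform, so the speed at the crest is the same v. Bernoulli surface→crest: P_atm = P_top + ½ρv² + ρg·h_top.
P_top = 99150 − ½·802.8·7.177² − 802.8·9.8·1.568 = 66140 Pa.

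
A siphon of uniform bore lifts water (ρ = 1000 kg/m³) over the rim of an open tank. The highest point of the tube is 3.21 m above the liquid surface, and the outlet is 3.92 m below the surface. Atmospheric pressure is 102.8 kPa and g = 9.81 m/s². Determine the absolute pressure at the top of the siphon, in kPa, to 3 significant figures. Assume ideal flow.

The outlet speed comes from Torricelli: v = √(2g·3.92) = 8.77 m/s.
With constant cross-section the crest speed equals v; applying Bernoulli from the surface up to the crest, P_top = P_atm − ½ρv² − ρg·h_top.
P_top = 102800 − ½·1000·8.77² − 1000·9.81·3.21 = 32900 Pa.

P_top ≈ 32.9 kPa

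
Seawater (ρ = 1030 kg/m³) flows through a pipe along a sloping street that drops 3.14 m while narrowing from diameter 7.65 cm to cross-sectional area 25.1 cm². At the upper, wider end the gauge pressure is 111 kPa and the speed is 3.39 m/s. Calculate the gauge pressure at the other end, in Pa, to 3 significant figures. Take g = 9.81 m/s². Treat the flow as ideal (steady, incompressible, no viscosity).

P₂ = 129000 Pa

The volume flow rate is constant, so v₂ = (A₁/A₂)v₁ = (46.0/25.1)·3.39 = 6.21 m/s.
Bernoulli: P₁ + ½ρv₁² + ρg h₁ = P₂ + ½ρv₂² + ρg h₂, so P₂ = P₁ + ½ρ(v₁² − v₂²) − ρg(h₂ − h₁).
P₂ = 111000 + ½·1030·(3.39² − 6.21²) − 1030·9.81·(−3.14) = 111000 + (-13900) − (-31700) = 129000 Pa.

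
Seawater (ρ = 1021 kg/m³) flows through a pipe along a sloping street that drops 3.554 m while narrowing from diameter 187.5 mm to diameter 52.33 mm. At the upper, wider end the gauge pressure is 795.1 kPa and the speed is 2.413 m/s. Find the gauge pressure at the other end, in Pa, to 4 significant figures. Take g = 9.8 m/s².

Continuity gives A₁v₁ = A₂v₂, so v₂ = (276.1 cm²)/(21.51 cm²) × 2.413 m/s = 30.98 m/s.
Applying Bernoulli between the two ends and solving for P₂: P₂ = P₁ + ½ρ(v₁² − v₂²) − ρgΔh.
P₂ = 795100 + ½·1021·(2.413² − 30.98²) − 1021·9.8·(−3.554) = 795100 + (-486900) − (-35560) = 343700 Pa.

P₂ ≈ 343700 Pa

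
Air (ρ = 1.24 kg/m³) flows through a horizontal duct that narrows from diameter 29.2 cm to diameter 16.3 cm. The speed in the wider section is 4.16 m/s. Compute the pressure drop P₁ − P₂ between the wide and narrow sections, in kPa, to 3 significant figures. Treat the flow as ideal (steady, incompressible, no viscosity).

ΔP = 0.0998 kPa

The volume flow rate is constant, so v₂ = (A₁/A₂)v₁ = (670/209)·4.16 = 13.4 m/s.
Bernoulli (h₁ = h₂): P₁ − P₂ = ½ρ(v₂² − v₁²).
P₁ − P₂ = ½·1.24·(13.4² − 4.16²) = ½·1.24·161 = 99.8 Pa.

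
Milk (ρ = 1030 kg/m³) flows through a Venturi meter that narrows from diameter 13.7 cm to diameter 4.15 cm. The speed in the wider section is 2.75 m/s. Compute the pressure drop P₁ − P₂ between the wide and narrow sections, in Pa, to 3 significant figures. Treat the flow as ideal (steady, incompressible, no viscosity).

Continuity gives A₁v₁ = A₂v₂, so v₂ = (147 cm²)/(13.5 cm²) × 2.75 m/s = 30.0 m/s.
Bernoulli (h₁ = h₂): P₁ − P₂ = ½ρ(v₂² − v₁²).
P₁ − P₂ = ½·1030·(30.0² − 2.75²) = ½·1030·891 = 459000 Pa.

ΔP ≈ 459000 Pa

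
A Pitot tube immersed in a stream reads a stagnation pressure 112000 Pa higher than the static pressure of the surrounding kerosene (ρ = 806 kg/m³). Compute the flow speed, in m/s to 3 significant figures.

Bernoulli between the free stream and the stagnation point: ½ρv² = P_stag − P_static.
v = √(2ΔP/ρ) = √(2·112000/806) = 16.7 m/s.

16.7 m/s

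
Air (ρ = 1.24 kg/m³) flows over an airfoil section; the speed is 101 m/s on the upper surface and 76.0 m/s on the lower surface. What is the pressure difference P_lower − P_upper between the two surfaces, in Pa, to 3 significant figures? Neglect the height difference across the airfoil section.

ΔP = 2740 Pa

The pressure is lower where the speed is higher: ΔP = ½ρ(v_up² − v_low²).
ΔP = ½·1.24·(101² − 76.0²) = 2740 Pa.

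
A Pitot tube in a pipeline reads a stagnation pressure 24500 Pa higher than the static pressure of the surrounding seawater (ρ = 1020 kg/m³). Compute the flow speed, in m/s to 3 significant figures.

At the stagnation point the flow is brought to rest, so Bernoulli gives P_stag − P_static = ½ρv².
v = √(2ΔP/ρ) = √(2·24500/1020) = 6.93 m/s.

v ≈ 6.93 m/s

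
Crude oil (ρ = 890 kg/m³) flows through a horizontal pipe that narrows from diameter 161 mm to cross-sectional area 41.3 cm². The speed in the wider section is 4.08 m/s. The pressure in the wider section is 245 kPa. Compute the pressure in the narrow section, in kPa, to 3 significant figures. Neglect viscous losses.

Mass conservation (A₁v₁ = A₂v₂) gives v₂ = 4.08 × 204/41.3 = 20.1 m/s.
With no height change, Bernoulli's equation is P₁ + ½ρv₁² = P₂ + ½ρv₂².
P₂ = P₁ − ½ρ(v₂² − v₁²) = 245000 − ½·890·(20.1² − 4.08²) = 245000 − 173000 = 72400 Pa.

P₂ ≈ 72.4 kPa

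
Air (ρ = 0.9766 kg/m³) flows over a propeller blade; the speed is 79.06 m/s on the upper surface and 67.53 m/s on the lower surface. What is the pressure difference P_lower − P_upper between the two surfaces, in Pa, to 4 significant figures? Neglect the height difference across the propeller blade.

The pressure is lower where the speed is higher: ΔP = ½ρ(v_up² − v_low²).
ΔP = ½·0.9766·(79.06² − 67.53²) = 825.3 Pa.

ΔP ≈ 825.3 Pa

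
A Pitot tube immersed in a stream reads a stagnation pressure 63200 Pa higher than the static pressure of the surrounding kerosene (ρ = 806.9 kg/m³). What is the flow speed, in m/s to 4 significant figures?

The dynamic pressure equals the rise in static pressure at the stagnation point: ΔP = ½ρv².
v = √(2ΔP/ρ) = √(2·63200/806.9) = 12.52 m/s.

v ≈ 12.52 m/s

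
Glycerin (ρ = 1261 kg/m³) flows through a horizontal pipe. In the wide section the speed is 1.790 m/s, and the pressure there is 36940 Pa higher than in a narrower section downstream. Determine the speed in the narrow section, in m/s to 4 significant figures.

v₂ = 7.861 m/s

Along the level pipe P + ½ρv² is conserved, hence v₂² = v₁² + 2(P₁ − P₂)/ρ.
v₂ = √(1.790² + 2·36940/1261) = √(3.204 + 58.59) = 7.861 m/s.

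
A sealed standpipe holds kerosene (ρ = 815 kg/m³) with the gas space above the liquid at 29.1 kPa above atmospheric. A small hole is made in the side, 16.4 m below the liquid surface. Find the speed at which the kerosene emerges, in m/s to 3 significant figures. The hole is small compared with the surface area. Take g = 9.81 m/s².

Take point 1 at the surface (v₁ ≈ 0) and point 2 at the hole (at atmospheric pressure). Bernoulli: P₁ + ρg h = P_atm + ½ρv₂².
With P₁ − P_atm = 29100 Pa, v₂ = √(2gh + 2ΔP/ρ) = √(2·9.81·16.4 + 2·29100/815) = 19.8 m/s.

v ≈ 19.8 m/s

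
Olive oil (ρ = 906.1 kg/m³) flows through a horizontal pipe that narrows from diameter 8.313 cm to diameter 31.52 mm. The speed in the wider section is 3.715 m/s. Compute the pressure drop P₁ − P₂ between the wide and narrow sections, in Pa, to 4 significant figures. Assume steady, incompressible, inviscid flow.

ΔP = 296300 Pa

The volume flow rate is constant, so v₂ = (A₁/A₂)v₁ = (54.28/7.803)·3.715 = 25.84 m/s.
With no height change, Bernoulli's equation is P₁ + ½ρv₁² = P₂ + ½ρv₂².
P₁ − P₂ = ½·906.1·(25.84² − 3.715²) = ½·906.1·653.9 = 296300 Pa.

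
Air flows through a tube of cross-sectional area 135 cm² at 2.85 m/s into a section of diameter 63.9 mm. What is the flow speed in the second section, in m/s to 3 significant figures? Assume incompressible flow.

By continuity, v₂ = v₁·A₁/A₂ = 2.85·(135/32.1) = 12.0 m/s.

v₂ ≈ 12.0 m/s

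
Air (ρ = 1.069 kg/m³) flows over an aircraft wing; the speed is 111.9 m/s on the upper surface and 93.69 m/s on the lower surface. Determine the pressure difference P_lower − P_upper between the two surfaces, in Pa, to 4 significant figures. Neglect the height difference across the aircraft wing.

2001 Pa

Bernoulli (same height): P_lower − P_upper = ½ρ(v_upper² − v_lower²).
ΔP = ½·1.069·(111.9² − 93.69²) = 2001 Pa.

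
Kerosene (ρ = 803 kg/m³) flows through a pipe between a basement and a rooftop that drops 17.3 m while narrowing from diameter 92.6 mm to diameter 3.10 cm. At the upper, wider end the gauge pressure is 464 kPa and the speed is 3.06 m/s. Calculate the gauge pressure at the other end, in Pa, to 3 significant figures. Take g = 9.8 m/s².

Mass conservation (A₁v₁ = A₂v₂) gives v₂ = 3.06 × 67.3/7.55 = 27.3 m/s.
Energy conservation along the streamline gives P₂ = P₁ − ½ρ(v₂² − v₁²) − ρg(h₂ − h₁).
P₂ = 464000 + ½·803·(3.06² − 27.3²) − 803·9.8·(−17.3) = 464000 + (-296000) − (-136000) = 305000 Pa.

P₂ ≈ 305000 Pa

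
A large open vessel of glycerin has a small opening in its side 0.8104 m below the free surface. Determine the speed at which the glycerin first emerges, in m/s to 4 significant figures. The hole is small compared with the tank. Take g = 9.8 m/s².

v = 3.985 m/s

Torricelli's result v = √(2gh) gives v = √(2·9.8·0.8104) = 3.985 m/s.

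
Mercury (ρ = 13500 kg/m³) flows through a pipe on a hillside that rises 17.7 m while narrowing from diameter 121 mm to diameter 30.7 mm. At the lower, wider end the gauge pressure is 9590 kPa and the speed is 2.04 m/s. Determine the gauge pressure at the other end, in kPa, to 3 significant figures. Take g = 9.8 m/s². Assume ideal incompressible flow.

Continuity gives A₁v₁ = A₂v₂, so v₂ = (115 cm²)/(7.40 cm²) × 2.04 m/s = 31.7 m/s.
Bernoulli: P₁ + ½ρv₁² + ρg h₁ = P₂ + ½ρv₂² + ρg h₂, so P₂ = P₁ + ½ρ(v₁² − v₂²) − ρg(h₂ − h₁).
P₂ = 9590000 + ½·13500·(2.04² − 31.7²) − 13500·9.8·(+17.7) = 9590000 + (-6750000) − (2340000) = 498000 Pa.

498 kPa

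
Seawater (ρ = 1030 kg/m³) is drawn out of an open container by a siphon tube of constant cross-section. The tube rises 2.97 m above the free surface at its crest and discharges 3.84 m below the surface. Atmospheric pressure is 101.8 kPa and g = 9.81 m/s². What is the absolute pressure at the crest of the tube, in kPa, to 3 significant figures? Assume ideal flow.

P_top ≈ 33.0 kPa

The outlet speed comes from Torricelli: v = √(2g·3.84) = 8.68 m/s.
Continuity keeps v the same throughout the tube; from surface to crest, P_atm + 0 = P_top + ½ρv² + ρg·h_top.
P_top = 101800 − ½·1030·8.68² − 1030·9.81·2.97 = 33000 Pa.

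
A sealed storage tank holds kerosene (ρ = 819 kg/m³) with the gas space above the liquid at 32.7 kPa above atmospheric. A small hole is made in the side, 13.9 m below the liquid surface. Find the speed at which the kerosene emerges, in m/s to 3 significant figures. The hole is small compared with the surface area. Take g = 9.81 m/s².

v ≈ 18.8 m/s

Take point 1 at the surface (v₁ ≈ 0) and point 2 at the hole (at atmospheric pressure). Bernoulli: P₁ + ρg h = P_atm + ½ρv₂².
With P₁ − P_atm = 32700 Pa, v₂ = √(2gh + 2ΔP/ρ) = √(2·9.81·13.9 + 2·32700/819) = 18.8 m/s.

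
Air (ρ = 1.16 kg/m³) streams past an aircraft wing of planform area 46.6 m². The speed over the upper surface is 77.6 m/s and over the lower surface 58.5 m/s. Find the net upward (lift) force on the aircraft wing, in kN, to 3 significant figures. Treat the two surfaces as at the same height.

With equal heights on the two surfaces, Bernoulli gives P_lower − P_upper = ½ρ(v_upper² − v_lower²).
ΔP = ½·1.16·(77.6² − 58.5²) = 1510 Pa.
Lift = ΔP · A = 1510 × 46.6 = 70300 N.

70.3 kN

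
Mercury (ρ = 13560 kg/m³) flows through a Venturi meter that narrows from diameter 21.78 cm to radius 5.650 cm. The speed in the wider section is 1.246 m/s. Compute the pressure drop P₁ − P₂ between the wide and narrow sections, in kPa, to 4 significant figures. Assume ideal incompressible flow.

ΔP ≈ 134.7 kPa

By continuity, v₂ = v₁·A₁/A₂ = 1.246·(372.6/100.3) = 4.629 m/s.
The pipe is horizontal, so Bernoulli reduces to P₁ + ½ρv₁² = P₂ + ½ρv₂².
P₁ − P₂ = ½·13560·(4.629² − 1.246²) = ½·13560·19.87 = 134700 Pa.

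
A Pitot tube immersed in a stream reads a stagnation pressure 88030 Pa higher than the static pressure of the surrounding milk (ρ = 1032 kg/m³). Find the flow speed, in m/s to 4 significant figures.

13.06 m/s

At the stagnation point the flow is brought to rest, so Bernoulli gives P_stag − P_static = ½ρv².
v = √(2ΔP/ρ) = √(2·88030/1032) = 13.06 m/s.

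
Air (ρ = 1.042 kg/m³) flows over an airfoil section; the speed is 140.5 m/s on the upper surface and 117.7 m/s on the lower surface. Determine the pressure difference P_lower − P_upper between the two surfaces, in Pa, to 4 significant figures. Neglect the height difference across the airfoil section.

With negligible Δh, P + ½ρv² is constant, so P_low − P_up = ½ρ(v_up² − v_low²).
ΔP = ½·1.042·(140.5² − 117.7²) = 3067 Pa.

ΔP = 3067 Pa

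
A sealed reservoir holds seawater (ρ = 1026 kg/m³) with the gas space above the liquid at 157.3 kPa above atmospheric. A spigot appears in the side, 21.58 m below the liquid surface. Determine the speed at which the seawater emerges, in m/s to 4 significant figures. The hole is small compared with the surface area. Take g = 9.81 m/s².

Take point 1 at the surface (v₁ ≈ 0) and point 2 at the hole (at atmospheric pressure). Bernoulli: P₁ + ρg h = P_atm + ½ρv₂².
With P₁ − P_atm = 157300 Pa, v₂ = √(2gh + 2ΔP/ρ) = √(2·9.81·21.58 + 2·157300/1026) = 27.02 m/s.

v ≈ 27.02 m/s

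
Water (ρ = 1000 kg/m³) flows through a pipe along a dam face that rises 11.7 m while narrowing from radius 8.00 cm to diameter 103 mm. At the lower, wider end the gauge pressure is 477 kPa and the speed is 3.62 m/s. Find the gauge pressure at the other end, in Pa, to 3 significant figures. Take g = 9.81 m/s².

Mass conservation (A₁v₁ = A₂v₂) gives v₂ = 3.62 × 201/83.3 = 8.74 m/s.
Energy conservation along the streamline gives P₂ = P₁ − ½ρ(v₂² − v₁²) − ρg(h₂ − h₁).
P₂ = 477000 + ½·1000·(3.62² − 8.74²) − 1000·9.81·(+11.7) = 477000 + (-31600) − (115000) = 331000 Pa.

P₂ ≈ 331000 Pa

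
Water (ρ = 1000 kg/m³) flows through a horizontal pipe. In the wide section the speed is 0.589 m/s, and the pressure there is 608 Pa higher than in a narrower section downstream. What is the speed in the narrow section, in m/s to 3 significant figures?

v₂ = 1.25 m/s

Horizontal Bernoulli: P₁ + ½ρv₁² = P₂ + ½ρv₂², so v₂² = v₁² + 2(P₁ − P₂)/ρ.
v₂ = √(0.589² + 2·608/1000) = √(0.347 + 1.22) = 1.25 m/s.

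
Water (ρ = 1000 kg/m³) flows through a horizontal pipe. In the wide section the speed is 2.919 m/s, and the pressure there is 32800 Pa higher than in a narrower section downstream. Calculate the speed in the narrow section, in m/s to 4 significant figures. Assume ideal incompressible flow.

With h₁ = h₂, rearranging Bernoulli gives v₂ = √(v₁² + 2ΔP/ρ).
v₂ = √(2.919² + 2·32800/1000) = √(8.521 + 65.60) = 8.609 m/s.

v₂ = 8.609 m/s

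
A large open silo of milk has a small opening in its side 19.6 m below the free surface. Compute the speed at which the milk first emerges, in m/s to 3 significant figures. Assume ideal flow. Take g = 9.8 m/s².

v ≈ 19.6 m/s

With the surface at rest and both surface and jet at atmospheric pressure, Bernoulli gives ρg h = ½ρv², so v = √(2gh) = √(2·9.8·19.6) = 19.6 m/s.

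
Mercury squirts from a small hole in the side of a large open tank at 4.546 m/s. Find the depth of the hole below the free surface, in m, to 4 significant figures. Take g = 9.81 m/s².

h ≈ 1.053 m

For a small hole in a large open tank, ½v² = gh, giving h = v²/(2g).
h = 4.546²/(2·9.81) = 20.67/19.62 = 1.053 m.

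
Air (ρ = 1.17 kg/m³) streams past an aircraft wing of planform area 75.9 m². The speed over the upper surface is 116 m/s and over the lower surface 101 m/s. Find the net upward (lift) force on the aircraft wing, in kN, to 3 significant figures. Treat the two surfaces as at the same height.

145 kN

The faster flow above has the lower pressure; Bernoulli (same height) gives ΔP = ½ρ(v_up² − v_low²).
ΔP = ½·1.17·(116² − 101²) = 1900 Pa.
Lift = ΔP · A = 1900 × 75.9 = 145000 N.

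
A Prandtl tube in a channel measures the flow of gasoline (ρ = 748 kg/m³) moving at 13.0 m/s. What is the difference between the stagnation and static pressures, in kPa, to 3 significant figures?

The dynamic pressure equals the rise in static pressure at the stagnation point: ΔP = ½ρv².
ΔP = ½·748·13.0² = 63200 Pa.

63.2 kPa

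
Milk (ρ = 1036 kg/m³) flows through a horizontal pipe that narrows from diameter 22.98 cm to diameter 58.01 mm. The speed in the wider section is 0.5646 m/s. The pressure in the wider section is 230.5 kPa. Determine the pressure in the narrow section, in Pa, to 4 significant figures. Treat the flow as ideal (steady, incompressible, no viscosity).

Mass conservation (A₁v₁ = A₂v₂) gives v₂ = 0.5646 × 414.8/26.43 = 8.860 m/s.
With no height change, Bernoulli's equation is P₁ + ½ρv₁² = P₂ + ½ρv₂².
P₂ = P₁ − ½ρ(v₂² − v₁²) = 230500 − ½·1036·(8.860² − 0.5646²) = 230500 − 40500 = 190000 Pa.

P₂ ≈ 190000 Pa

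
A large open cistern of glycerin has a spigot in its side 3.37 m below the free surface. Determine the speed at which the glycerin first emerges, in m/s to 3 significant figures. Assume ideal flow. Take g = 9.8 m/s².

Torricelli's result v = √(2gh) gives v = √(2·9.8·3.37) = 8.13 m/s.

v = 8.13 m/s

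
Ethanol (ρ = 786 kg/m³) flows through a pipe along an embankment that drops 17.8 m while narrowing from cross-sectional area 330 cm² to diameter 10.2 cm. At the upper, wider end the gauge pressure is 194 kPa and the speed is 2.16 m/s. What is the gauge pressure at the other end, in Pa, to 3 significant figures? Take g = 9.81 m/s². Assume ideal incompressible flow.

Mass conservation (A₁v₁ = A₂v₂) gives v₂ = 2.16 × 330/81.7 = 8.72 m/s.
Energy conservation along the streamline gives P₂ = P₁ − ½ρ(v₂² − v₁²) − ρg(h₂ − h₁).
P₂ = 194000 + ½·786·(2.16² − 8.72²) − 786·9.81·(−17.8) = 194000 + (-28100) − (-137000) = 303000 Pa.

P₂ = 303000 Pa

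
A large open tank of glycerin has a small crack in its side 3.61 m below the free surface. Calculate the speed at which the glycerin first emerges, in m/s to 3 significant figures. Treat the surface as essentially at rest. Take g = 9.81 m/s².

With the surface at rest and both surface and jet at atmospheric pressure, Bernoulli gives ρg h = ½ρv², so v = √(2gh) = √(2·9.81·3.61) = 8.42 m/s.

v ≈ 8.42 m/s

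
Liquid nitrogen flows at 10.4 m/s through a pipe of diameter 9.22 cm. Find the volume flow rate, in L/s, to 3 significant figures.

Q = A·v = 0.00668 m² × 10.4 m/s = 0.0694 m³/s.
Converting: 0.0694 m³/s × 1000 = 69.4 L/s.

69.4 L/s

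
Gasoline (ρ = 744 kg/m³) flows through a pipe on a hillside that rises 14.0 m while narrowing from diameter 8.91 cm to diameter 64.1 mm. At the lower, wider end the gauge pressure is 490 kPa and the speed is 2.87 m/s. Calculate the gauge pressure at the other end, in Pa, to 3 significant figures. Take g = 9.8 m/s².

The volume flow rate is constant, so v₂ = (A₁/A₂)v₁ = (62.4/32.3)·2.87 = 5.55 m/s.
Applying Bernoulli between the two ends and solving for P₂: P₂ = P₁ + ½ρ(v₁² − v₂²) − ρgΔh.
P₂ = 490000 + ½·744·(2.87² − 5.55²) − 744·9.8·(+14.0) = 490000 + (-8370) − (102000) = 380000 Pa.

P₂ ≈ 380000 Pa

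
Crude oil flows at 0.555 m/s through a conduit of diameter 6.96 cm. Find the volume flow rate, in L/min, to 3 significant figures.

Q ≈ 127 L/min

Q = A·v = 0.00380 m² × 0.555 m/s = 0.00211 m³/s.
Converting: 0.00211 m³/s × 60000 = 127 L/min.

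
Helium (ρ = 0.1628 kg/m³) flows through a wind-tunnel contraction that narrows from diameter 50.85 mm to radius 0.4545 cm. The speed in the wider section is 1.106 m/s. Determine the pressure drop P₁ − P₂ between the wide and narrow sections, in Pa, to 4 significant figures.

ΔP ≈ 97.41 Pa

The volume flow rate is constant, so v₂ = (A₁/A₂)v₁ = (20.31/0.6490)·1.106 = 34.61 m/s.
With no height change, Bernoulli's equation is P₁ + ½ρv₁² = P₂ + ½ρv₂².
P₁ − P₂ = ½·0.1628·(34.61² − 1.106²) = ½·0.1628·1197 = 97.41 Pa.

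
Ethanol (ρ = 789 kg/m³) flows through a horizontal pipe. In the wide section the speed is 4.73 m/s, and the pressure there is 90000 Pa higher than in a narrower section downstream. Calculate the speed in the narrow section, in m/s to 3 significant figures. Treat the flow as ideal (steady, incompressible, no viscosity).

v₂ ≈ 15.8 m/s

Horizontal Bernoulli: P₁ + ½ρv₁² = P₂ + ½ρv₂², so v₂² = v₁² + 2(P₁ − P₂)/ρ.
v₂ = √(4.73² + 2·90000/789) = √(22.4 + 228) = 15.8 m/s.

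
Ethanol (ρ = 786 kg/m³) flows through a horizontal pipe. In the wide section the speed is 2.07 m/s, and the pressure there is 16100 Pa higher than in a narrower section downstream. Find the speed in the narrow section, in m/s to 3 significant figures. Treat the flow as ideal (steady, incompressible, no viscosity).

v₂ ≈ 6.73 m/s

Horizontal Bernoulli: P₁ + ½ρv₁² = P₂ + ½ρv₂², so v₂² = v₁² + 2(P₁ − P₂)/ρ.
v₂ = √(2.07² + 2·16100/786) = √(4.28 + 41.0) = 6.73 m/s.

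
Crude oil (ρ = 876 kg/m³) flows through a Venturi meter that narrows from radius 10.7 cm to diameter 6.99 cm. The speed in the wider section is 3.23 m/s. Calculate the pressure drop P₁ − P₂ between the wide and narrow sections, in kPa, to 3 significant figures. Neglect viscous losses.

The volume flow rate is constant, so v₂ = (A₁/A₂)v₁ = (360/38.4)·3.23 = 30.3 m/s.
Along the horizontal streamline, P + ½ρv² is constant.
P₁ − P₂ = ½·876·(30.3² − 3.23²) = ½·876·906 = 397000 Pa.

ΔP = 397 kPa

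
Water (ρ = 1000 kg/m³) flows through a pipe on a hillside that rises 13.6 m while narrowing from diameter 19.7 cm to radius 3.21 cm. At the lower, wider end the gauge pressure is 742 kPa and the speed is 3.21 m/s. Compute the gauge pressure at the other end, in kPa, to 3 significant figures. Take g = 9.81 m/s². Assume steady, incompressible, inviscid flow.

Continuity gives A₁v₁ = A₂v₂, so v₂ = (305 cm²)/(32.4 cm²) × 3.21 m/s = 30.2 m/s.
Energy conservation along the streamline gives P₂ = P₁ − ½ρ(v₂² − v₁²) − ρg(h₂ − h₁).
P₂ = 742000 + ½·1000·(3.21² − 30.2²) − 1000·9.81·(+13.6) = 742000 + (-452000) − (133000) = 157000 Pa.

P₂ ≈ 157 kPa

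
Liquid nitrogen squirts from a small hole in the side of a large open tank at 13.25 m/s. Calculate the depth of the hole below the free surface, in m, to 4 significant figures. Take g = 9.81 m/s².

Torricelli: v = √(2gh), so h = v²/(2g).
h = 13.25²/(2·9.81) = 175.6/19.62 = 8.948 m.

8.948 m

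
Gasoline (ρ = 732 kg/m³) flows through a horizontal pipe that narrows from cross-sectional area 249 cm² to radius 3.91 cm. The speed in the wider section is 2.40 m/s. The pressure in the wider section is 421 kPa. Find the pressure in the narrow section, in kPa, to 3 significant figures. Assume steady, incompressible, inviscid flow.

Continuity gives A₁v₁ = A₂v₂, so v₂ = (249 cm²)/(48.0 cm²) × 2.40 m/s = 12.4 m/s.
The pipe is horizontal, so Bernoulli reduces to P₁ + ½ρv₁² = P₂ + ½ρv₂².
P₂ = P₁ − ½ρ(v₂² − v₁²) = 421000 − ½·732·(12.4² − 2.40²) = 421000 − 54600 = 366000 Pa.

P₂ ≈ 366 kPa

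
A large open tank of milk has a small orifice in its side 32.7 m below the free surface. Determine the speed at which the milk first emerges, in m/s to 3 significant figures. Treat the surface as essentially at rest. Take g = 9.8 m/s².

v = 25.3 m/s

Torricelli's result v = √(2gh) gives v = √(2·9.8·32.7) = 25.3 m/s.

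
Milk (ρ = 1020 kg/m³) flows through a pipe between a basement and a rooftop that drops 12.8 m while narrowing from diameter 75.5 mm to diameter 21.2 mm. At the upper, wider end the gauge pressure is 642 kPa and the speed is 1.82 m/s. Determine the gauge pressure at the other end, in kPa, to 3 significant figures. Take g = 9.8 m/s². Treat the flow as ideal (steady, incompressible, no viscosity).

Mass conservation (A₁v₁ = A₂v₂) gives v₂ = 1.82 × 44.8/3.53 = 23.1 m/s.
Energy conservation along the streamline gives P₂ = P₁ − ½ρ(v₂² − v₁²) − ρg(h₂ − h₁).
P₂ = 642000 + ½·1020·(1.82² − 23.1²) − 1020·9.8·(−12.8) = 642000 + (-270000) − (-128000) = 500000 Pa.

P₂ = 500 kPa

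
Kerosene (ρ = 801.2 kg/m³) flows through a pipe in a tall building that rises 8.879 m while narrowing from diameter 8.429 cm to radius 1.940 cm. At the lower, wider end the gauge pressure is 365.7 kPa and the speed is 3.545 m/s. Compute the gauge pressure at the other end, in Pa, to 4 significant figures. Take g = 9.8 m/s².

Mass conservation (A₁v₁ = A₂v₂) gives v₂ = 3.545 × 55.80/11.82 = 16.73 m/s.
Energy conservation along the streamline gives P₂ = P₁ − ½ρ(v₂² − v₁²) − ρg(h₂ − h₁).
P₂ = 365700 + ½·801.2·(3.545² − 16.73²) − 801.2·9.8·(+8.879) = 365700 + (-107100) − (69720) = 188900 Pa.

P₂ ≈ 188900 Pa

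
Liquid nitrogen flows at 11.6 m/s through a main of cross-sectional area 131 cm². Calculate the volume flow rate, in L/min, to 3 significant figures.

Q = A·v = 0.0131 m² × 11.6 m/s = 0.152 m³/s.
Converting: 0.152 m³/s × 60000 = 9120 L/min.

9120 L/min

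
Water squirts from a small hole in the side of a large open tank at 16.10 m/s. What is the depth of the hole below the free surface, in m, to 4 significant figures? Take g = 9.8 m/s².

h ≈ 13.23 m

Inverting v = √(2gh) gives h = v² / 2g.
h = 16.10²/(2·9.8) = 259.2/19.60 = 13.23 m.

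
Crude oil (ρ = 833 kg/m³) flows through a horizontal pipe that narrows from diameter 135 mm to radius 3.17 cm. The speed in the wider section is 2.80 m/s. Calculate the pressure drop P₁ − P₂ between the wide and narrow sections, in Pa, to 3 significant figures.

63900 Pa

Mass conservation (A₁v₁ = A₂v₂) gives v₂ = 2.80 × 143/31.6 = 12.7 m/s.
The pipe is horizontal, so Bernoulli reduces to P₁ + ½ρv₁² = P₂ + ½ρv₂².
P₁ − P₂ = ½·833·(12.7² − 2.80²) = ½·833·153 = 63900 Pa.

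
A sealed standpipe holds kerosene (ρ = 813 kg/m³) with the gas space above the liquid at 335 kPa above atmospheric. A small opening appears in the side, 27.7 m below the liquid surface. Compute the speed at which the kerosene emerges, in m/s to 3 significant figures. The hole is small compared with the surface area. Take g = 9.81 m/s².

v = 37.0 m/s

Take point 1 at the surface (v₁ ≈ 0) and point 2 at the hole (at atmospheric pressure). Bernoulli: P₁ + ρg h = P_atm + ½ρv₂².
With P₁ − P_atm = 335000 Pa, v₂ = √(2gh + 2ΔP/ρ) = √(2·9.81·27.7 + 2·335000/813) = 37.0 m/s.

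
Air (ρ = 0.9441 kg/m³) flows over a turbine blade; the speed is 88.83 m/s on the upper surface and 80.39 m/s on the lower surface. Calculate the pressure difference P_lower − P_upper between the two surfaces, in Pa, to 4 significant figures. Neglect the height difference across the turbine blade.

With negligible Δh, P + ½ρv² is constant, so P_low − P_up = ½ρ(v_up² − v_low²).
ΔP = ½·0.9441·(88.83² − 80.39²) = 674.2 Pa.

ΔP ≈ 674.2 Pa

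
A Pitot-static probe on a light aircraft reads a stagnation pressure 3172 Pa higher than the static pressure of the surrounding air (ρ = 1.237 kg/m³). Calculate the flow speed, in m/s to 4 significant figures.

71.61 m/s

The dynamic pressure equals the rise in static pressure at the stagnation point: ΔP = ½ρv².
v = √(2ΔP/ρ) = √(2·3172/1.237) = 71.61 m/s.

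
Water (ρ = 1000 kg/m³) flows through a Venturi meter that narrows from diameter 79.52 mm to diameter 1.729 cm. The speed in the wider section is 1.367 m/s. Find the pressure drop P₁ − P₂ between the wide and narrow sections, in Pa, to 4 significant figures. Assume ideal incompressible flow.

By continuity, v₂ = v₁·A₁/A₂ = 1.367·(49.66/2.348) = 28.92 m/s.
Bernoulli (h₁ = h₂): P₁ − P₂ = ½ρ(v₂² − v₁²).
P₁ − P₂ = ½·1000·(28.92² − 1.367²) = ½·1000·834.2 = 417100 Pa.

ΔP ≈ 417100 Pa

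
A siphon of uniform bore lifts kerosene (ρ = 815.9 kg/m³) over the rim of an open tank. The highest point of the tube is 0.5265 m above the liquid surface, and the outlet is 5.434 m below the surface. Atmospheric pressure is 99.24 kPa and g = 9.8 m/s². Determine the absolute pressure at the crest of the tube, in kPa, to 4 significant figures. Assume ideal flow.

Bernoulli surface→outlet gives ½v² = g·h_out, so v = √(2·9.8·5.434) = 10.32 m/s.
Continuity keeps v the same throughout the tube; from surface to crest, P_atm + 0 = P_top + ½ρv² + ρg·h_top.
P_top = 99240 − ½·815.9·10.32² − 815.9·9.8·0.5265 = 51580 Pa.

51.58 kPa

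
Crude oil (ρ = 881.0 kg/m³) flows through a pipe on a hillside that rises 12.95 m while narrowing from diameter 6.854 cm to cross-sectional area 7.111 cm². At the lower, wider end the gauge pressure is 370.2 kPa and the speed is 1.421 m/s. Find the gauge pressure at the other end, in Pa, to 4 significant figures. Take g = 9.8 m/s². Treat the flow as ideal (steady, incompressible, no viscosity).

The volume flow rate is constant, so v₂ = (A₁/A₂)v₁ = (36.90/7.111)·1.421 = 7.373 m/s.
Energy conservation along the streamline gives P₂ = P₁ − ½ρ(v₂² − v₁²) − ρg(h₂ − h₁).
P₂ = 370200 + ½·881.0·(1.421² − 7.373²) − 881.0·9.8·(+12.95) = 370200 + (-23060) − (111800) = 235300 Pa.

235300 Pa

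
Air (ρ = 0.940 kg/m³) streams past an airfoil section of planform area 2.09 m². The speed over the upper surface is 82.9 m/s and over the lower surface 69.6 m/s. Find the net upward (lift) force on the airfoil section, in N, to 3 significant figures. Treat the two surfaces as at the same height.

From P + ½ρv² = const at equal height, P_low − P_up = ½ρ(v_up² − v_low²).
ΔP = ½·0.940·(82.9² − 69.6²) = 953 Pa.
Lift = ΔP · A = 953 × 2.09 = 1990 N.

1990 N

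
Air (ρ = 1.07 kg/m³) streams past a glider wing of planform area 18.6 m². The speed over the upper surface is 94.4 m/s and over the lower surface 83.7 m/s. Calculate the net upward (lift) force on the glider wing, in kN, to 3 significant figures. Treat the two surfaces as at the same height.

From P + ½ρv² = const at equal height, P_low − P_up = ½ρ(v_up² − v_low²).
ΔP = ½·1.07·(94.4² − 83.7²) = 1020 Pa.
Lift = ΔP · A = 1020 × 18.6 = 19000 N.

F = 19.0 kN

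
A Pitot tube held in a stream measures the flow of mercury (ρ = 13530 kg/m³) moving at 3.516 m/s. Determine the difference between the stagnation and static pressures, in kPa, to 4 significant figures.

ΔP = 83.63 kPa

Bernoulli between the free stream and the stagnation point: ½ρv² = P_stag − P_static.
ΔP = ½·13530·3.516² = 83630 Pa.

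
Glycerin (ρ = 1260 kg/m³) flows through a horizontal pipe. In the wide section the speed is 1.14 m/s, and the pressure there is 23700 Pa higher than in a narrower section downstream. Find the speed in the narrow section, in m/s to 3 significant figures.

6.24 m/s

With h₁ = h₂, rearranging Bernoulli gives v₂ = √(v₁² + 2ΔP/ρ).
v₂ = √(1.14² + 2·23700/1260) = √(1.30 + 37.6) = 6.24 m/s.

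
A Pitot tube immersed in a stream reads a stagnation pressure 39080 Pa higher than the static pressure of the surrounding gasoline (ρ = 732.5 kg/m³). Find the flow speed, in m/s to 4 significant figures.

At the stagnation point the flow is brought to rest, so Bernoulli gives P_stag − P_static = ½ρv².
v = √(2ΔP/ρ) = √(2·39080/732.5) = 10.33 m/s.

v = 10.33 m/s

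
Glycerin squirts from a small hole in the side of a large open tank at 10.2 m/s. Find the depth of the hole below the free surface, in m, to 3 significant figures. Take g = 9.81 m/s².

Torricelli: v = √(2gh), so h = v²/(2g).
h = 10.2²/(2·9.81) = 104/19.62 = 5.30 m.

h = 5.30 m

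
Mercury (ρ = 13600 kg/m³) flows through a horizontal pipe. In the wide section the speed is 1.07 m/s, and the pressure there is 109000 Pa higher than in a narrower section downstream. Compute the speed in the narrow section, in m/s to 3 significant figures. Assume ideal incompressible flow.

v₂ ≈ 4.14 m/s

Horizontal Bernoulli: P₁ + ½ρv₁² = P₂ + ½ρv₂², so v₂² = v₁² + 2(P₁ − P₂)/ρ.
v₂ = √(1.07² + 2·109000/13600) = √(1.14 + 16.0) = 4.14 m/s.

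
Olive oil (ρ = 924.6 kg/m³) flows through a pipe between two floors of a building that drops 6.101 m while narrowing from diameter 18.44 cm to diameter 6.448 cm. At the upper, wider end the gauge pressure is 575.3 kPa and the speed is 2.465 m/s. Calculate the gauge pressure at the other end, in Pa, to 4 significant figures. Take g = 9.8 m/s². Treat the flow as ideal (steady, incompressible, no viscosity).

The volume flow rate is constant, so v₂ = (A₁/A₂)v₁ = (267.1/32.65)·2.465 = 20.16 m/s.
Applying Bernoulli between the two ends and solving for P₂: P₂ = P₁ + ½ρ(v₁² − v₂²) − ρgΔh.
P₂ = 575300 + ½·924.6·(2.465² − 20.16²) − 924.6·9.8·(−6.101) = 575300 + (-185100) − (-55280) = 445500 Pa.

P₂ ≈ 445500 Pa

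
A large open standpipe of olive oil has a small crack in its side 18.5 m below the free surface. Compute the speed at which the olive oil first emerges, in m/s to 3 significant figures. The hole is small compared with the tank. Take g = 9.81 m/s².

v ≈ 19.1 m/s

Torricelli's result v = √(2gh) gives v = √(2·9.81·18.5) = 19.1 m/s.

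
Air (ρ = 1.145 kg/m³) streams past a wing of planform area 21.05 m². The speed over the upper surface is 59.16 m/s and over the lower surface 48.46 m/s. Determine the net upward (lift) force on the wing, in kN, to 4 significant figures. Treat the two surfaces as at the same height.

F ≈ 13.88 kN

The faster flow above has the lower pressure; Bernoulli (same height) gives ΔP = ½ρ(v_up² − v_low²).
ΔP = ½·1.145·(59.16² − 48.46²) = 659.3 Pa.
Lift = ΔP · A = 659.3 × 21.05 = 13880 N.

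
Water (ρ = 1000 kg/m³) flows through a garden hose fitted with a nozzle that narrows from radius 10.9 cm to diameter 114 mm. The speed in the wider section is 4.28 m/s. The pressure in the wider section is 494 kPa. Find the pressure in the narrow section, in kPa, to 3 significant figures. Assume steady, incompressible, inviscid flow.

P₂ ≈ 381 kPa

By continuity, v₂ = v₁·A₁/A₂ = 4.28·(373/102) = 15.7 m/s.
Along the horizontal streamline, P + ½ρv² is constant.
P₂ = P₁ − ½ρ(v₂² − v₁²) = 494000 − ½·1000·(15.7² − 4.28²) = 494000 − 113000 = 381000 Pa.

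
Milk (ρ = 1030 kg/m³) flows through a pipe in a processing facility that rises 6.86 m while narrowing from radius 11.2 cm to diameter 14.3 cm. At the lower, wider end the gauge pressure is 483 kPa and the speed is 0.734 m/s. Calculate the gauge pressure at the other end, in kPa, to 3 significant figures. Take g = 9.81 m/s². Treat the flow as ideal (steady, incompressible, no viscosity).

Continuity gives A₁v₁ = A₂v₂, so v₂ = (394 cm²)/(161 cm²) × 0.734 m/s = 1.80 m/s.
Applying Bernoulli between the two ends and solving for P₂: P₂ = P₁ + ½ρ(v₁² − v₂²) − ρgΔh.
P₂ = 483000 + ½·1030·(0.734² − 1.80²) − 1030·9.81·(+6.86) = 483000 + (-1390) − (69300) = 412000 Pa.

412 kPa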